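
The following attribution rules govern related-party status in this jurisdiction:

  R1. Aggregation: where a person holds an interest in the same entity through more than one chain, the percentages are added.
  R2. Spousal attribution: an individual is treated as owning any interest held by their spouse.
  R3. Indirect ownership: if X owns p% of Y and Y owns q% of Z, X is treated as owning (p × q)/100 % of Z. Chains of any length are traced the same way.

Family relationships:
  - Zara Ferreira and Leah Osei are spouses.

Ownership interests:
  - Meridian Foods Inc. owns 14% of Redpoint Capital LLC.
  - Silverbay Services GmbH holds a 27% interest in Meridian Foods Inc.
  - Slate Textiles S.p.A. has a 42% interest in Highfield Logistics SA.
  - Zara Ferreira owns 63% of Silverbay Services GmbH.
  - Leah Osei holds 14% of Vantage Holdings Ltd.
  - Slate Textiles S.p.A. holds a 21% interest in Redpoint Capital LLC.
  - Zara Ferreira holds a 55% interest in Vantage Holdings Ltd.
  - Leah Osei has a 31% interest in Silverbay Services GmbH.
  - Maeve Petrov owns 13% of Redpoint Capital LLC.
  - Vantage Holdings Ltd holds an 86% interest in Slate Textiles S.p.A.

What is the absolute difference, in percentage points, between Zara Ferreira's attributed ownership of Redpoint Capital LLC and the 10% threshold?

6.0146

By spousal attribution (R2), Zara Ferreira is treated as also owning Leah Osei's interest in Silverbay Services GmbH, giving 63% + 31% = 94%.
By spousal attribution (R2), Zara Ferreira is treated as also owning Leah Osei's interest in Vantage Holdings Ltd, giving 55% + 14% = 69%.
Chain via Silverbay Services GmbH → Meridian Foods Inc. (R3): 94% × 27% × 14% = 3.5532% of Redpoint Capital LLC.
Chain via Vantage Holdings Ltd → Slate Textiles S.p.A. (R3): 69% × 86% × 21% = 12.4614% of Redpoint Capital LLC.
Aggregating (R1): 3.5532% + 12.4614% = 16.0146%.
16.0146% exceeds the 10% threshold by 6.0146 percentage points.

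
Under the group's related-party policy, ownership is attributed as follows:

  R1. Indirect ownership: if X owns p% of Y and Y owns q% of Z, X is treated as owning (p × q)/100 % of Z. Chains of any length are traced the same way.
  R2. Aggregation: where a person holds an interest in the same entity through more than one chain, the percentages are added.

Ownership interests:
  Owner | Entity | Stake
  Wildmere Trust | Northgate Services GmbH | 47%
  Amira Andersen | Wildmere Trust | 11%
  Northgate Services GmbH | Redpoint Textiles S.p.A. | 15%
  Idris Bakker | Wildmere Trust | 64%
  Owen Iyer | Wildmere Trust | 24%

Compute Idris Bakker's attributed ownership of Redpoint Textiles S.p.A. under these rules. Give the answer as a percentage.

Chain via Wildmere Trust → Northgate Services GmbH (R1): 64% × 47% × 15% = 4.512% of Redpoint Textiles S.p.A.

4.512%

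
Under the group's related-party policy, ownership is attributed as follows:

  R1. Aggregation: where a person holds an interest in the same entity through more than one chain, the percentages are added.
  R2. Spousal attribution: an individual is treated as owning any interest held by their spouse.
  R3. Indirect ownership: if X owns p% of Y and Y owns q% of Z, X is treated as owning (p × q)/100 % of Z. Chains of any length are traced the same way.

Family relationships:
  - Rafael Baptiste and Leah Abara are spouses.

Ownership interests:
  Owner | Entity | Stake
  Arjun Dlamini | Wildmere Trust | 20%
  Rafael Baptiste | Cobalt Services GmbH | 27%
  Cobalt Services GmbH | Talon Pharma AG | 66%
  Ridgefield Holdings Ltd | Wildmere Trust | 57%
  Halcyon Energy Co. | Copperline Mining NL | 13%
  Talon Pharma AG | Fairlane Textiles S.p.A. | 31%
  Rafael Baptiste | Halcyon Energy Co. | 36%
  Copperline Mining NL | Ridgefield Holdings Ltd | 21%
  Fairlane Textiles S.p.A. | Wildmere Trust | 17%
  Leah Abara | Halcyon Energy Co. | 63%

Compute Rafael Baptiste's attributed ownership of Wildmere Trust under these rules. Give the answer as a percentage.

By spousal attribution (R2), Rafael Baptiste is treated as also owning Leah Abara's interest in Halcyon Energy Co, giving 36% + 63% = 99%.
Chain via Halcyon Energy Co. → Copperline Mining NL → Ridgefield Holdings Ltd (R3): 99% × 13% × 21% × 57% = 1.540539% of Wildmere Trust.
Chain via Cobalt Services GmbH → Talon Pharma AG → Fairlane Textiles S.p.A. (R3): 27% × 66% × 31% × 17% = 0.939114% of Wildmere Trust.
Aggregating (R1): 1.540539% + 0.939114% = 2.479653%.

2.479653%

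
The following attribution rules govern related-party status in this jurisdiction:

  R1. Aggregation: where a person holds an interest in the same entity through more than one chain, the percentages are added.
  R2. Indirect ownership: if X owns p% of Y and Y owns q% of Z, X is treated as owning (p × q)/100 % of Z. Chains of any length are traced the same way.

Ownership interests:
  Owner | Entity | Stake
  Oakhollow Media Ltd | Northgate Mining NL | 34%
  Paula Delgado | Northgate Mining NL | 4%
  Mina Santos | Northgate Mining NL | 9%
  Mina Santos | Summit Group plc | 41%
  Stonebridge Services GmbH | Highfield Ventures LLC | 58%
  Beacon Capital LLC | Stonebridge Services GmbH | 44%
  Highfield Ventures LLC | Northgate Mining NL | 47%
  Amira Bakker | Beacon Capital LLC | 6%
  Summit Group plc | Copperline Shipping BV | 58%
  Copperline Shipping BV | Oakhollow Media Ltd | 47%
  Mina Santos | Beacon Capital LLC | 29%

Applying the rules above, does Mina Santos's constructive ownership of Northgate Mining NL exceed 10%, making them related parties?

Yes

Chain via Summit Group plc → Copperline Shipping BV → Oakhollow Media Ltd (R2): 41% × 58% × 47% × 34% = 3.800044% of Northgate Mining NL.
Chain via Beacon Capital LLC → Stonebridge Services GmbH → Highfield Ventures LLC (R2): 29% × 44% × 58% × 47% = 3.478376% of Northgate Mining NL.
Direct interest in Northgate Mining NL: 9%.
Aggregating (R1): 3.800044% + 3.478376% + 9% = 16.27842%.
16.27842% exceeds the 10% threshold, so Mina is a related party to Northgate Mining NL.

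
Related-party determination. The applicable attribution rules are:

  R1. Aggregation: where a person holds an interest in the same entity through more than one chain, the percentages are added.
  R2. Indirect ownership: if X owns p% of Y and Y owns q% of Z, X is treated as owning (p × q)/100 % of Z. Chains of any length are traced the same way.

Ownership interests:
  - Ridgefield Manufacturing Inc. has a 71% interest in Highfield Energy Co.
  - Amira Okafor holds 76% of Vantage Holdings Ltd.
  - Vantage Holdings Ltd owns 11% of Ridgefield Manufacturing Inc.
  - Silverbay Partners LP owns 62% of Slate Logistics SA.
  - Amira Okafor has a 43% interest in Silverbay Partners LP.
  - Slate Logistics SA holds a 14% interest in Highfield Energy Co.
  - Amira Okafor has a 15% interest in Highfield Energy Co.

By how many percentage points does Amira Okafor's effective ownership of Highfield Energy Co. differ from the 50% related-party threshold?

25.332

Chain via Silverbay Partners LP → Slate Logistics SA (R2): 43% × 62% × 14% = 3.7324% of Highfield Energy Co.
Chain via Vantage Holdings Ltd → Ridgefield Manufacturing Inc. (R2): 76% × 11% × 71% = 5.9356% of Highfield Energy Co.
Direct interest in Highfield Energy Co: 15%.
Aggregating (R1): 3.7324% + 5.9356% + 15% = 24.668%.
24.668% falls short of the 50% threshold by 25.332 percentage points.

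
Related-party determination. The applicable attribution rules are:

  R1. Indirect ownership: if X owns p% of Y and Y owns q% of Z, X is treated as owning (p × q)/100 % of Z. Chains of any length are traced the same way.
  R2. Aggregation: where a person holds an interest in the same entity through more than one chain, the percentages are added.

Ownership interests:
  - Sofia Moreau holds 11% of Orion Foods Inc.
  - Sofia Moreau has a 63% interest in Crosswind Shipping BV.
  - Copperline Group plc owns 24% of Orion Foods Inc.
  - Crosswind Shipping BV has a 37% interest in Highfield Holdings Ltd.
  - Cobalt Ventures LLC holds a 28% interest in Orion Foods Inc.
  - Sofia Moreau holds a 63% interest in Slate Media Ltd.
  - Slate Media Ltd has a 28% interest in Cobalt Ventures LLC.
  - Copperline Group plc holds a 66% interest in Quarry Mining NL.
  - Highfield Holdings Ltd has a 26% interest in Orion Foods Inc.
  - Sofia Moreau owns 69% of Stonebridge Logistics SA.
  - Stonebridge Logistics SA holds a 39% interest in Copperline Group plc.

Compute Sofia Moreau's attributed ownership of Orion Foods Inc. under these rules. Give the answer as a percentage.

Chain via Slate Media Ltd → Cobalt Ventures LLC (R1): 63% × 28% × 28% = 4.9392% of Orion Foods Inc.
Chain via Stonebridge Logistics SA → Copperline Group plc (R1): 69% × 39% × 24% = 6.4584% of Orion Foods Inc.
Chain via Crosswind Shipping BV → Highfield Holdings Ltd (R1): 63% × 37% × 26% = 6.0606% of Orion Foods Inc.
Direct interest in Orion Foods Inc: 11%.
Aggregating (R2): 4.9392% + 6.4584% + 6.0606% + 11% = 28.4582%.

28.4582%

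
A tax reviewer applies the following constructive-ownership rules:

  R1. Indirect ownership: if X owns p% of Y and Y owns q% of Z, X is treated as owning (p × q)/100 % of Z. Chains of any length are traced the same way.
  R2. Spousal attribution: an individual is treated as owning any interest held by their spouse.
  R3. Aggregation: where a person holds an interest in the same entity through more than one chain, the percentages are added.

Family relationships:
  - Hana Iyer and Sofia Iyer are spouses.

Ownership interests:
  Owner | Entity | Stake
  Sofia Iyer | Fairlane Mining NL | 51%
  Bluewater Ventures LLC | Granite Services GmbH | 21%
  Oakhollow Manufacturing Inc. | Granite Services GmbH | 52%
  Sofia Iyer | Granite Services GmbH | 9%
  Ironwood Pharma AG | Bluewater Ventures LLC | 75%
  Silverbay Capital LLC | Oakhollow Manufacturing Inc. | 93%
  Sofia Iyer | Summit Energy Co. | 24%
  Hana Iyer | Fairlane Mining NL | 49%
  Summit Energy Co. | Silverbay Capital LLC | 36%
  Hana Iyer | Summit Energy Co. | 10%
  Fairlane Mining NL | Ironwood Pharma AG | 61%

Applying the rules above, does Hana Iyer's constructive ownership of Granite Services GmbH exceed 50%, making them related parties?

By spousal attribution (R2), Hana Iyer is treated as also owning Sofia Iyer's interest in Summit Energy Co, giving 10% + 24% = 34%.
By spousal attribution (R2), Hana Iyer is treated as also owning Sofia Iyer's interest in Fairlane Mining NL, giving 49% + 51% = 100%.
By spousal attribution (R2), Hana Iyer is treated as owning Sofia Iyer's 9% interest in Granite Services GmbH.
Chain via Summit Energy Co. → Silverbay Capital LLC → Oakhollow Manufacturing Inc. (R1): 34% × 36% × 93% × 52% = 5.919264% of Granite Services GmbH.
Chain via Fairlane Mining NL → Ironwood Pharma AG → Bluewater Ventures LLC (R1): 100% × 61% × 75% × 21% = 9.6075% of Granite Services GmbH.
Direct interest in Granite Services GmbH: 9%.
Aggregating (R3): 5.919264% + 9.6075% + 9% = 24.526764%.
24.526764% does not exceed the 50% threshold, so Hana is not a related party to Granite Services GmbH.

No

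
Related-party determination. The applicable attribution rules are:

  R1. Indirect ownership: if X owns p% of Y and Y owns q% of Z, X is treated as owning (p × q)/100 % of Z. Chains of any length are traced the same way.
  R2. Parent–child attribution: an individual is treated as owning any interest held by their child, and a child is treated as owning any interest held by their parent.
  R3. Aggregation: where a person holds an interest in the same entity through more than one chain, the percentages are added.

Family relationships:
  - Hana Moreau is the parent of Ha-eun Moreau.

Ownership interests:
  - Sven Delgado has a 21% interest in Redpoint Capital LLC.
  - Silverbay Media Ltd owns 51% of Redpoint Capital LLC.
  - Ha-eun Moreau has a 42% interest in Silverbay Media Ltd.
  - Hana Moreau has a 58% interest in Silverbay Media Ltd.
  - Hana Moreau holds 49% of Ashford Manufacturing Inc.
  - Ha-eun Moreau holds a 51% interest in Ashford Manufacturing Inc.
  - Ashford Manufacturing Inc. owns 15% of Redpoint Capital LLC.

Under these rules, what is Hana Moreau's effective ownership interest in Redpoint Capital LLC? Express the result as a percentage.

By parent–child attribution (R2), Hana Moreau is treated as also owning Ha-eun Moreau's interest in Ashford Manufacturing Inc, giving 49% + 51% = 100%.
By parent–child attribution (R2), Hana Moreau is treated as also owning Ha-eun Moreau's interest in Silverbay Media Ltd, giving 58% + 42% = 100%.
Chain via Ashford Manufacturing Inc. (R1): 100% × 15% = 15% of Redpoint Capital LLC.
Chain via Silverbay Media Ltd (R1): 100% × 51% = 51% of Redpoint Capital LLC.
Aggregating (R3): 15% + 51% = 66%.

66%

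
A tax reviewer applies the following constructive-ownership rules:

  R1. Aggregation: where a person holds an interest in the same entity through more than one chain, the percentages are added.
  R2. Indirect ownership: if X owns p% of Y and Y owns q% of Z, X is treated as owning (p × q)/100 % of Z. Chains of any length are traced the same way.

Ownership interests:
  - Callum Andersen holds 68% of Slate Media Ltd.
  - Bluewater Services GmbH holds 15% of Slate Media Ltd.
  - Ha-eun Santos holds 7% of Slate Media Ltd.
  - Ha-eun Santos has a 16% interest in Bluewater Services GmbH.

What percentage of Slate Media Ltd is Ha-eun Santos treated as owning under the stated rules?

9.4%

Chain via Bluewater Services GmbH (R2): 16% × 15% = 2.4% of Slate Media Ltd.
Direct interest in Slate Media Ltd: 7%.
Aggregating (R1): 2.4% + 7% = 9.4%.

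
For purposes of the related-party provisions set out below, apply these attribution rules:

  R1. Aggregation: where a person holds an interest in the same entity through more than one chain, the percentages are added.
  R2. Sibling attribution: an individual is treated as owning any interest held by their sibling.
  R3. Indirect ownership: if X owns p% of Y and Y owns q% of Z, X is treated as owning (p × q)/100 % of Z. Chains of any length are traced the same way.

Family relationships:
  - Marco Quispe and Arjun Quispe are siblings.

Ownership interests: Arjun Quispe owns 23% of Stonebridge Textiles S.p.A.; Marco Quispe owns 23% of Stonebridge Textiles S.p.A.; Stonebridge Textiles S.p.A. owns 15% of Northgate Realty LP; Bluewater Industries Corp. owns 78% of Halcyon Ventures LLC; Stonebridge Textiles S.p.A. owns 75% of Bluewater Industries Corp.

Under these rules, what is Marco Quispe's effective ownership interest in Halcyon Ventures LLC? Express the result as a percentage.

26.91%

By sibling attribution (R2), Marco Quispe is treated as also owning Arjun Quispe's interest in Stonebridge Textiles S.p.A, giving 23% + 23% = 46%.
Chain via Stonebridge Textiles S.p.A. → Bluewater Industries Corp. (R3): 46% × 75% × 78% = 26.91% of Halcyon Ventures LLC.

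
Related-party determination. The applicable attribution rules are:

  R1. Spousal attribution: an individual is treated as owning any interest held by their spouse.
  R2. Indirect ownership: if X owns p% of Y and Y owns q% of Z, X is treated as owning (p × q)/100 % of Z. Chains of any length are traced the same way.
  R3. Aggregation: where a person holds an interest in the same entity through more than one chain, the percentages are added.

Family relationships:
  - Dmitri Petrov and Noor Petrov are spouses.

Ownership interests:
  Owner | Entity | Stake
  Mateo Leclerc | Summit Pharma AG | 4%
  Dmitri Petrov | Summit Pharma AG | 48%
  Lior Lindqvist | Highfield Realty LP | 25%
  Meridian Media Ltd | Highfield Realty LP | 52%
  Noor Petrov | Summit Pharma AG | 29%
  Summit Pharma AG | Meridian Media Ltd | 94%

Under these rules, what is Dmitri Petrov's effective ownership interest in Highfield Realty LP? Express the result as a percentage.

By spousal attribution (R1), Dmitri Petrov is treated as also owning Noor Petrov's interest in Summit Pharma AG, giving 48% + 29% = 77%.
Chain via Summit Pharma AG → Meridian Media Ltd (R2): 77% × 94% × 52% = 37.6376% of Highfield Realty LP.

37.6376%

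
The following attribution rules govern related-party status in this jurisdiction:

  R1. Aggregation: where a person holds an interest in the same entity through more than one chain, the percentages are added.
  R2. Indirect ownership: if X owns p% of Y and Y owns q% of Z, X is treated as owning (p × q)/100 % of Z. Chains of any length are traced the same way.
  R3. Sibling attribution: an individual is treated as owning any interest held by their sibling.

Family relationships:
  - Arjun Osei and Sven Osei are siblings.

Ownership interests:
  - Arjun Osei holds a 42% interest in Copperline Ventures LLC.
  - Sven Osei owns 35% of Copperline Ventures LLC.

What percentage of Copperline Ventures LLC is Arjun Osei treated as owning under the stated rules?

By sibling attribution (R3), Arjun Osei is treated as also owning Sven Osei's interest in Copperline Ventures LLC, giving 42% + 35% = 77%.
Direct interest in Copperline Ventures LLC: 77%.

77%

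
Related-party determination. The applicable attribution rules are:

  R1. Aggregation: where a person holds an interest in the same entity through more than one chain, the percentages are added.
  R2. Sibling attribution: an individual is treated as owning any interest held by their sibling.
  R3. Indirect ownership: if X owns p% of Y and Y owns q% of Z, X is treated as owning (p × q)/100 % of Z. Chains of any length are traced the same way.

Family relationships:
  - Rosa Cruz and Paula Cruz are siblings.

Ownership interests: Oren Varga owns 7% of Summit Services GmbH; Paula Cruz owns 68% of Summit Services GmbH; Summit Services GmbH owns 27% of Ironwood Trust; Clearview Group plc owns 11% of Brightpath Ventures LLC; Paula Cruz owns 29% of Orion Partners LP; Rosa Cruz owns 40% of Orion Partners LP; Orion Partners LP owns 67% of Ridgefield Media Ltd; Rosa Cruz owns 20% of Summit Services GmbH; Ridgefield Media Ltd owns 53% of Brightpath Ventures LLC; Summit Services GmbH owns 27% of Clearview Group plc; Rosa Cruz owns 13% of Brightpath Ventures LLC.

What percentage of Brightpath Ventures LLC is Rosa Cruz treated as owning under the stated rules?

By sibling attribution (R2), Rosa Cruz is treated as also owning Paula Cruz's interest in Orion Partners LP, giving 40% + 29% = 69%.
By sibling attribution (R2), Rosa Cruz is treated as also owning Paula Cruz's interest in Summit Services GmbH, giving 20% + 68% = 88%.
Chain via Orion Partners LP → Ridgefield Media Ltd (R3): 69% × 67% × 53% = 24.5019% of Brightpath Ventures LLC.
Chain via Summit Services GmbH → Clearview Group plc (R3): 88% × 27% × 11% = 2.6136% of Brightpath Ventures LLC.
Direct interest in Brightpath Ventures LLC: 13%.
Aggregating (R1): 24.5019% + 2.6136% + 13% = 40.1155%.

40.1155%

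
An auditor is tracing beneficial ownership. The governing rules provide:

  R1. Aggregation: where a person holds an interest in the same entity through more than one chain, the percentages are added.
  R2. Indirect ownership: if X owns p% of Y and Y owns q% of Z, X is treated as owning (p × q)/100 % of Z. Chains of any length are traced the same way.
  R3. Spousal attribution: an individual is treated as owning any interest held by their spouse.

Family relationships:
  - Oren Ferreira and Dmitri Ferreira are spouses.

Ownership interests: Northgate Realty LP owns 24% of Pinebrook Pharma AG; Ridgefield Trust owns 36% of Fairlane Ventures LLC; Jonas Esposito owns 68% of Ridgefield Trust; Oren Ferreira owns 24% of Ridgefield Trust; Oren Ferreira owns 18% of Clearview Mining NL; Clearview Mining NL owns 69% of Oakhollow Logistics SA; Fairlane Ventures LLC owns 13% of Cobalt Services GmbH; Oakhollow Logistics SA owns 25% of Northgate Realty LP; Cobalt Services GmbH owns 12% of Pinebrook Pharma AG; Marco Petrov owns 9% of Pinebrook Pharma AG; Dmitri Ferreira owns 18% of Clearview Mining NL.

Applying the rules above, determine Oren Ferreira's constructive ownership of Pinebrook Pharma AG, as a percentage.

1.625184%

By spousal attribution (R3), Oren Ferreira is treated as also owning Dmitri Ferreira's interest in Clearview Mining NL, giving 18% + 18% = 36%.
Chain via Ridgefield Trust → Fairlane Ventures LLC → Cobalt Services GmbH (R2): 24% × 36% × 13% × 12% = 0.134784% of Pinebrook Pharma AG.
Chain via Clearview Mining NL → Oakhollow Logistics SA → Northgate Realty LP (R2): 36% × 69% × 25% × 24% = 1.4904% of Pinebrook Pharma AG.
Aggregating (R1): 0.134784% + 1.4904% = 1.625184%.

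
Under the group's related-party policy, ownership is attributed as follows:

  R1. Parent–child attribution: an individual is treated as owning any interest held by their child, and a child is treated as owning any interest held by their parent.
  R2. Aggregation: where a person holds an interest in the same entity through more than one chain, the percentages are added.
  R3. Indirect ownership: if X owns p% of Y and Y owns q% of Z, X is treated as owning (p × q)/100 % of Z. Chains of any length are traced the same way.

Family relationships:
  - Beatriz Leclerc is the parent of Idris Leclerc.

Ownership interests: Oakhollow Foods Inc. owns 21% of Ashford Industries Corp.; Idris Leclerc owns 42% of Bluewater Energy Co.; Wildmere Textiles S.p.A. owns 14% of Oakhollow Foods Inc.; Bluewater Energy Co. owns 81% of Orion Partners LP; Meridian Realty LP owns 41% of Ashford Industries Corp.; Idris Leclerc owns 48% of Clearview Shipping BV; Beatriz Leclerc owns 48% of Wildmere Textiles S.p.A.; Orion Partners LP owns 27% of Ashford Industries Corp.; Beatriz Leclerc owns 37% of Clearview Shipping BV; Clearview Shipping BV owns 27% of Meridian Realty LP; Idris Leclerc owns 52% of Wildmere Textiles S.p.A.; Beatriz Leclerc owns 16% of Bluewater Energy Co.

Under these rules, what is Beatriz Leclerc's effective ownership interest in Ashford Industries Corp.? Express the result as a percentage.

25.0341%

By parent–child attribution (R1), Beatriz Leclerc is treated as also owning Idris Leclerc's interest in Wildmere Textiles S.p.A, giving 48% + 52% = 100%.
By parent–child attribution (R1), Beatriz Leclerc is treated as also owning Idris Leclerc's interest in Clearview Shipping BV, giving 37% + 48% = 85%.
By parent–child attribution (R1), Beatriz Leclerc is treated as also owning Idris Leclerc's interest in Bluewater Energy Co, giving 16% + 42% = 58%.
Chain via Wildmere Textiles S.p.A. → Oakhollow Foods Inc. (R3): 100% × 14% × 21% = 2.94% of Ashford Industries Corp.
Chain via Clearview Shipping BV → Meridian Realty LP (R3): 85% × 27% × 41% = 9.4095% of Ashford Industries Corp.
Chain via Bluewater Energy Co. → Orion Partners LP (R3): 58% × 81% × 27% = 12.6846% of Ashford Industries Corp.
Aggregating (R2): 2.94% + 9.4095% + 12.6846% = 25.0341%.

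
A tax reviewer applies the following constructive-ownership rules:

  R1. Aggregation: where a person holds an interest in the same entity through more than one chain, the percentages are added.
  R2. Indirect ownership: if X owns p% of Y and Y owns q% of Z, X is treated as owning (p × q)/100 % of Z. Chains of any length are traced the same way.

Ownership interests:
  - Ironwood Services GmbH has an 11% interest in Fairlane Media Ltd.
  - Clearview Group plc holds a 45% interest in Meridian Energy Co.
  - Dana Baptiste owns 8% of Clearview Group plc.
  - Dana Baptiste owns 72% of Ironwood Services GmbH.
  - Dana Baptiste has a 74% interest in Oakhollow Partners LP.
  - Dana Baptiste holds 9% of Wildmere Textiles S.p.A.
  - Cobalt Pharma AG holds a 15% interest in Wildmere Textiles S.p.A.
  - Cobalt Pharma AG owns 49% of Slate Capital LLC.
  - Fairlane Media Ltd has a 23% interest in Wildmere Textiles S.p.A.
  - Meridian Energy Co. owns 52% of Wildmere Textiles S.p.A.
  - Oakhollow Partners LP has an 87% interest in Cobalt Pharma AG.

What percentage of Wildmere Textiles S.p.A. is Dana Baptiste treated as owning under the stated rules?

22.3506%

Chain via Clearview Group plc → Meridian Energy Co. (R2): 8% × 45% × 52% = 1.872% of Wildmere Textiles S.p.A.
Chain via Ironwood Services GmbH → Fairlane Media Ltd (R2): 72% × 11% × 23% = 1.8216% of Wildmere Textiles S.p.A.
Chain via Oakhollow Partners LP → Cobalt Pharma AG (R2): 74% × 87% × 15% = 9.657% of Wildmere Textiles S.p.A.
Direct interest in Wildmere Textiles S.p.A: 9%.
Aggregating (R1): 1.872% + 1.8216% + 9.657% + 9% = 22.3506%.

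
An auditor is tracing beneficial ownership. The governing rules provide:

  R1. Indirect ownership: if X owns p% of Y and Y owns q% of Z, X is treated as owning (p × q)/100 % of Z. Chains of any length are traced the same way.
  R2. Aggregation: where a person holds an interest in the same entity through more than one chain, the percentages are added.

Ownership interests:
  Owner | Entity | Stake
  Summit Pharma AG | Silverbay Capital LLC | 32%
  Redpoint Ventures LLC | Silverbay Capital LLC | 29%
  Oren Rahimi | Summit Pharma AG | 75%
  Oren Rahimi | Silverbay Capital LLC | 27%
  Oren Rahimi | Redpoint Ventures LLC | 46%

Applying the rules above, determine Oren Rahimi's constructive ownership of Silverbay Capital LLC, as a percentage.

64.34%

Chain via Summit Pharma AG (R1): 75% × 32% = 24% of Silverbay Capital LLC.
Chain via Redpoint Ventures LLC (R1): 46% × 29% = 13.34% of Silverbay Capital LLC.
Direct interest in Silverbay Capital LLC: 27%.
Aggregating (R2): 24% + 13.34% + 27% = 64.34%.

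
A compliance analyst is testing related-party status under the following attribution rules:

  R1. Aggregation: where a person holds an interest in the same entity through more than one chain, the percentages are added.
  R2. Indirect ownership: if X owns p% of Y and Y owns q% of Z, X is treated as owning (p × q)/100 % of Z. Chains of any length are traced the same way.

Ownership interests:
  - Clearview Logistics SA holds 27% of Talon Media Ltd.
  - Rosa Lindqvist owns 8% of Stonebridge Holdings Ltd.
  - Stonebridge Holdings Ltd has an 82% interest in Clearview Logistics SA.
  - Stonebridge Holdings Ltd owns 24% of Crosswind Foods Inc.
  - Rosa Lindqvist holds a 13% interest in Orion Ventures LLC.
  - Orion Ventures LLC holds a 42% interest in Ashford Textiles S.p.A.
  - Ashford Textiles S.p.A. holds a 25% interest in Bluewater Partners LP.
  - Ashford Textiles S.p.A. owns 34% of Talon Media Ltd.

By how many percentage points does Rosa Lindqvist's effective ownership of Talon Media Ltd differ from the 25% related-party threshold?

21.3724

Chain via Orion Ventures LLC → Ashford Textiles S.p.A. (R2): 13% × 42% × 34% = 1.8564% of Talon Media Ltd.
Chain via Stonebridge Holdings Ltd → Clearview Logistics SA (R2): 8% × 82% × 27% = 1.7712% of Talon Media Ltd.
Aggregating (R1): 1.8564% + 1.7712% = 3.6276%.
3.6276% falls short of the 25% threshold by 21.3724 percentage points.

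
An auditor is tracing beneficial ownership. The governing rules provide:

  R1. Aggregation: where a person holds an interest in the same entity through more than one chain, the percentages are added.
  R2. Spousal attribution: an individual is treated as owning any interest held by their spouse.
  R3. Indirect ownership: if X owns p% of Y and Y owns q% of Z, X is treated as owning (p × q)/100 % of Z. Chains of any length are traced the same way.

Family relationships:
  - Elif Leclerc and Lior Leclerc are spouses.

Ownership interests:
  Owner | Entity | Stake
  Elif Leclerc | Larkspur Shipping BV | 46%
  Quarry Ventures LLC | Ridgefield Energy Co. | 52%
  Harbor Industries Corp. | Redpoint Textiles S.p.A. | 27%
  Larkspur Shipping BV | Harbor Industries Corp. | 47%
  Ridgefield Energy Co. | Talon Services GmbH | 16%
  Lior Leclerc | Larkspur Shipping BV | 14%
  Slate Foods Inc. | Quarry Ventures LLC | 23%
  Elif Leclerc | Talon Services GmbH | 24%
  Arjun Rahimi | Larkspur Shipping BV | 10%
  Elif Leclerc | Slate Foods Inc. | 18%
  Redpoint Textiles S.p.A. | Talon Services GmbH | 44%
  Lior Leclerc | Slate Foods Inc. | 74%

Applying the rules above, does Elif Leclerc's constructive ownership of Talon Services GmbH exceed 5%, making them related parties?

Yes

By spousal attribution (R2), Elif Leclerc is treated as also owning Lior Leclerc's interest in Slate Foods Inc, giving 18% + 74% = 92%.
By spousal attribution (R2), Elif Leclerc is treated as also owning Lior Leclerc's interest in Larkspur Shipping BV, giving 46% + 14% = 60%.
Chain via Slate Foods Inc. → Quarry Ventures LLC → Ridgefield Energy Co. (R3): 92% × 23% × 52% × 16% = 1.760512% of Talon Services GmbH.
Chain via Larkspur Shipping BV → Harbor Industries Corp. → Redpoint Textiles S.p.A. (R3): 60% × 47% × 27% × 44% = 3.35016% of Talon Services GmbH.
Direct interest in Talon Services GmbH: 24%.
Aggregating (R1): 1.760512% + 3.35016% + 24% = 29.110672%.
29.110672% exceeds the 5% threshold, so Elif is a related party to Talon Services GmbH.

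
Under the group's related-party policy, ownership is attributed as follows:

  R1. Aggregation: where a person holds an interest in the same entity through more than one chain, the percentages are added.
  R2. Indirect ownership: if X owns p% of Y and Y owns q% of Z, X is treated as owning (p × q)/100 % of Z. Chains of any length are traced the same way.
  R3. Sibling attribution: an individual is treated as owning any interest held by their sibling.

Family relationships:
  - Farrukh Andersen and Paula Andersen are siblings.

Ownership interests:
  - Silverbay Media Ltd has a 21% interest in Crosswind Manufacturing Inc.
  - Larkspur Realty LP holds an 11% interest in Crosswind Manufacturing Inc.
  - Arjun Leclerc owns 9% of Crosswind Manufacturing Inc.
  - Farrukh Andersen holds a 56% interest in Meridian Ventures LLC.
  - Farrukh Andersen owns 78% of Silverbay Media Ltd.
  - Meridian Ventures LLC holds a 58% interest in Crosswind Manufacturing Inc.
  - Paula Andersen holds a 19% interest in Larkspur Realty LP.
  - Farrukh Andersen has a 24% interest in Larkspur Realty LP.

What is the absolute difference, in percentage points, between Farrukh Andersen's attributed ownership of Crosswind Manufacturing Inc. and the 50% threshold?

By sibling attribution (R3), Farrukh Andersen is treated as also owning Paula Andersen's interest in Larkspur Realty LP, giving 24% + 19% = 43%.
Chain via Larkspur Realty LP (R2): 43% × 11% = 4.73% of Crosswind Manufacturing Inc.
Chain via Meridian Ventures LLC (R2): 56% × 58% = 32.48% of Crosswind Manufacturing Inc.
Chain via Silverbay Media Ltd (R2): 78% × 21% = 16.38% of Crosswind Manufacturing Inc.
Aggregating (R1): 4.73% + 32.48% + 16.38% = 53.59%.
53.59% exceeds the 50% threshold by 3.59 percentage points.

3.59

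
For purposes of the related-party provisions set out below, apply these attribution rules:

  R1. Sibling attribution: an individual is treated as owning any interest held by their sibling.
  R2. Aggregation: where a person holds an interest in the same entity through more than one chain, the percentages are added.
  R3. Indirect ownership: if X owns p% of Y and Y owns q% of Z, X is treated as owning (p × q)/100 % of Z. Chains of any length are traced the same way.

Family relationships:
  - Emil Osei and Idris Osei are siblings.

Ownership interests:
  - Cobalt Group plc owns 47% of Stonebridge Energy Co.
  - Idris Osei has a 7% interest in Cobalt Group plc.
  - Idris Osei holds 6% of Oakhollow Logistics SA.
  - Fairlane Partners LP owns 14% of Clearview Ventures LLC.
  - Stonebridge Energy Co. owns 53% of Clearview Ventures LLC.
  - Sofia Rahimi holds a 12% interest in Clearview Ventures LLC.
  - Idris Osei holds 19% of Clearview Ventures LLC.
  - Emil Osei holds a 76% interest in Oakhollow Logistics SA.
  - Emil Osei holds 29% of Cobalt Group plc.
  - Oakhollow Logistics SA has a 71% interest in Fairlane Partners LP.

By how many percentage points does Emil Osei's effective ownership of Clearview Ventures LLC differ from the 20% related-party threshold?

16.1184

By sibling attribution (R1), Emil Osei is treated as also owning Idris Osei's interest in Cobalt Group plc, giving 29% + 7% = 36%.
By sibling attribution (R1), Emil Osei is treated as also owning Idris Osei's interest in Oakhollow Logistics SA, giving 76% + 6% = 82%.
By sibling attribution (R1), Emil Osei is treated as owning Idris Osei's 19% interest in Clearview Ventures LLC.
Chain via Cobalt Group plc → Stonebridge Energy Co. (R3): 36% × 47% × 53% = 8.9676% of Clearview Ventures LLC.
Chain via Oakhollow Logistics SA → Fairlane Partners LP (R3): 82% × 71% × 14% = 8.1508% of Clearview Ventures LLC.
Direct interest in Clearview Ventures LLC: 19%.
Aggregating (R2): 8.9676% + 8.1508% + 19% = 36.1184%.
36.1184% exceeds the 20% threshold by 16.1184 percentage points.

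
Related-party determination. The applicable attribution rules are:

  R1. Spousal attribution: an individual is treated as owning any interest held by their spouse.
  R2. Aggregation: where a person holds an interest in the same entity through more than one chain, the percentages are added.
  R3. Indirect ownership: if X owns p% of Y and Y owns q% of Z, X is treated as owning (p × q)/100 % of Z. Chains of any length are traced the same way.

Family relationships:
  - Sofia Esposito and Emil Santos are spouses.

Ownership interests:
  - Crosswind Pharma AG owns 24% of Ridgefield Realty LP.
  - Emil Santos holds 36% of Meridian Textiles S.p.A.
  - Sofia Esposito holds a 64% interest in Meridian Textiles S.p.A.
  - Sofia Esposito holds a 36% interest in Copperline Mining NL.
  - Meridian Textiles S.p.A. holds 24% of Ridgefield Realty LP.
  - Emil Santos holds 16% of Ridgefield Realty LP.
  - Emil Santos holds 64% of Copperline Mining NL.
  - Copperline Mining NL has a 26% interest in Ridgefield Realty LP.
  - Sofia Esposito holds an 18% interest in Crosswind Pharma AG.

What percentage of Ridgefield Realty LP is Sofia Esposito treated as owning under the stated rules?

70.32%

By spousal attribution (R1), Sofia Esposito is treated as also owning Emil Santos's interest in Meridian Textiles S.p.A, giving 64% + 36% = 100%.
By spousal attribution (R1), Sofia Esposito is treated as also owning Emil Santos's interest in Copperline Mining NL, giving 36% + 64% = 100%.
By spousal attribution (R1), Sofia Esposito is treated as owning Emil Santos's 16% interest in Ridgefield Realty LP.
Chain via Meridian Textiles S.p.A. (R3): 100% × 24% = 24% of Ridgefield Realty LP.
Chain via Copperline Mining NL (R3): 100% × 26% = 26% of Ridgefield Realty LP.
Chain via Crosswind Pharma AG (R3): 18% × 24% = 4.32% of Ridgefield Realty LP.
Direct interest in Ridgefield Realty LP: 16%.
Aggregating (R2): 24% + 26% + 4.32% + 16% = 70.32%.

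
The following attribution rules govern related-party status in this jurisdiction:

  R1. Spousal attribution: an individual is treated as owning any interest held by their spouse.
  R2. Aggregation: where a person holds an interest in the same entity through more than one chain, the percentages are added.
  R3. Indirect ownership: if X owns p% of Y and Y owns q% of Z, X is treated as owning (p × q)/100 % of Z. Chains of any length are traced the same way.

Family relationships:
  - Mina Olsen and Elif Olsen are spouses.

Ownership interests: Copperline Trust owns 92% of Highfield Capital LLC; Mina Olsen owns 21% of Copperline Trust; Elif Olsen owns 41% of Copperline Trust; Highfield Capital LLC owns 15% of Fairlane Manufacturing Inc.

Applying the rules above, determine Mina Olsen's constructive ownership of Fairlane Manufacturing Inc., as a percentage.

By spousal attribution (R1), Mina Olsen is treated as also owning Elif Olsen's interest in Copperline Trust, giving 21% + 41% = 62%.
Chain via Copperline Trust → Highfield Capital LLC (R3): 62% × 92% × 15% = 8.556% of Fairlane Manufacturing Inc.

8.556%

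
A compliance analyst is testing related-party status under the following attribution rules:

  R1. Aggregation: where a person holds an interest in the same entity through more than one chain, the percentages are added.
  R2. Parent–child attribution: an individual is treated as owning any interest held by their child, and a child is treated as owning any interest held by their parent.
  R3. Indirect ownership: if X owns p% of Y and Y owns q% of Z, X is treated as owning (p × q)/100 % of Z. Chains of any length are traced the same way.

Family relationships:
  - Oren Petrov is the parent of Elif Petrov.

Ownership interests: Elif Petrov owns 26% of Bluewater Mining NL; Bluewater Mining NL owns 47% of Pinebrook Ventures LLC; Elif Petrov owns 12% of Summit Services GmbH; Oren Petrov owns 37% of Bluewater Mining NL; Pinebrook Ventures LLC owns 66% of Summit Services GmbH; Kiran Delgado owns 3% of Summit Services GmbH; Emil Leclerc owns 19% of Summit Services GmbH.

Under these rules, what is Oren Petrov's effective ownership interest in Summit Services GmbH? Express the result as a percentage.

31.5426%

By parent–child attribution (R2), Oren Petrov is treated as also owning Elif Petrov's interest in Bluewater Mining NL, giving 37% + 26% = 63%.
By parent–child attribution (R2), Oren Petrov is treated as owning Elif Petrov's 12% interest in Summit Services GmbH.
Chain via Bluewater Mining NL → Pinebrook Ventures LLC (R3): 63% × 47% × 66% = 19.5426% of Summit Services GmbH.
Direct interest in Summit Services GmbH: 12%.
Aggregating (R1): 19.5426% + 12% = 31.5426%.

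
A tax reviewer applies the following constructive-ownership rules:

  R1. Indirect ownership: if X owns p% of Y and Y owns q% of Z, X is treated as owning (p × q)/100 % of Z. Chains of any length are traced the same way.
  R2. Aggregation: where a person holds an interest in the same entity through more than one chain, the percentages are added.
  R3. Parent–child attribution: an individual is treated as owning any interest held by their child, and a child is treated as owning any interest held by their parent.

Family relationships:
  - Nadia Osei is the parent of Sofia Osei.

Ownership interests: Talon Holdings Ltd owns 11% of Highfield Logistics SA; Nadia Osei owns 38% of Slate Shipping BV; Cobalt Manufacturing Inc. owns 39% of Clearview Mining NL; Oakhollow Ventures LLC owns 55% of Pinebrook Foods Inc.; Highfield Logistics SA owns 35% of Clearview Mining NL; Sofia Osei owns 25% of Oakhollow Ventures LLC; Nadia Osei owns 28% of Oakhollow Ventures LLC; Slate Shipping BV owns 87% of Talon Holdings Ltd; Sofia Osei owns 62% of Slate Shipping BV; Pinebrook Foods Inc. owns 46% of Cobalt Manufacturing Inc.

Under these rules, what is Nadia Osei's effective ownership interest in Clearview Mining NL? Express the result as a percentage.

By parent–child attribution (R3), Nadia Osei is treated as also owning Sofia Osei's interest in Oakhollow Ventures LLC, giving 28% + 25% = 53%.
By parent–child attribution (R3), Nadia Osei is treated as also owning Sofia Osei's interest in Slate Shipping BV, giving 38% + 62% = 100%.
Chain via Oakhollow Ventures LLC → Pinebrook Foods Inc. → Cobalt Manufacturing Inc. (R1): 53% × 55% × 46% × 39% = 5.22951% of Clearview Mining NL.
Chain via Slate Shipping BV → Talon Holdings Ltd → Highfield Logistics SA (R1): 100% × 87% × 11% × 35% = 3.3495% of Clearview Mining NL.
Aggregating (R2): 5.22951% + 3.3495% = 8.57901%.

8.57901%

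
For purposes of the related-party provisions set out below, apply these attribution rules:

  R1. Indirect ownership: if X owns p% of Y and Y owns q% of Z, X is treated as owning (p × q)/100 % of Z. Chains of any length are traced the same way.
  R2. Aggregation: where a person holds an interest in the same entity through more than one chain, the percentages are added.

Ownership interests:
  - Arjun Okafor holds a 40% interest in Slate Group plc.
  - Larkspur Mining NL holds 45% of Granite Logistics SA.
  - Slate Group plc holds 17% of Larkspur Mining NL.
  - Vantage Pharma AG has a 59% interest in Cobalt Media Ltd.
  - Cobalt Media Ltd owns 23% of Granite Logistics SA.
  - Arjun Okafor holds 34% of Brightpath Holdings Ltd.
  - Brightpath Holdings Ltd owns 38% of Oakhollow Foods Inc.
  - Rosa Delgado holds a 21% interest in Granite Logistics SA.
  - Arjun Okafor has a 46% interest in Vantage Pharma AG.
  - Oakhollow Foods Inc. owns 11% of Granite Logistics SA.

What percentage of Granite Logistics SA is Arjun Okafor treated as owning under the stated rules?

10.7234%

Chain via Slate Group plc → Larkspur Mining NL (R1): 40% × 17% × 45% = 3.06% of Granite Logistics SA.
Chain via Vantage Pharma AG → Cobalt Media Ltd (R1): 46% × 59% × 23% = 6.2422% of Granite Logistics SA.
Chain via Brightpath Holdings Ltd → Oakhollow Foods Inc. (R1): 34% × 38% × 11% = 1.4212% of Granite Logistics SA.
Aggregating (R2): 3.06% + 6.2422% + 1.4212% = 10.7234%.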